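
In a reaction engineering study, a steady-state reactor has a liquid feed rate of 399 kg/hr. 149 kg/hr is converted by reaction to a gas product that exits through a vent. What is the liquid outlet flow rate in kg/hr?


Steady-state mass balance on the main outlet: F_out = F_in - F_removed
F_out = 399 - 149
F_out = 250 kg/hr


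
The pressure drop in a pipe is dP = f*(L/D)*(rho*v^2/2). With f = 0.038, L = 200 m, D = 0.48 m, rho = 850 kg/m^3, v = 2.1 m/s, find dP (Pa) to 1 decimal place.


dP = f * (L/D) * (rho*v^2/2)
dP = 0.038 * (200/0.48) * (850*2.1^2/2)
L/D = 416.66666667
rho*v^2/2 = 850*4.41/2 = 1874.25
dP = 0.038 * 416.66666667 * 1874.25
dP = 29675.6 Pa


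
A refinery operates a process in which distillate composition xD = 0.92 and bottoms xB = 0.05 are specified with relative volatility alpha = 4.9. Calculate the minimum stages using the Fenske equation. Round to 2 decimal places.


N_min = ln((xD*(1-xB))/(xB*(1-xD))) / ln(alpha)
Numerator inside ln: 0.874 / 0.004 = 218.5
ln(218.5) = 5.386786
ln(alpha) = ln(4.9) = 1.589235
N_min = 5.386786 / 1.589235 = 3.39


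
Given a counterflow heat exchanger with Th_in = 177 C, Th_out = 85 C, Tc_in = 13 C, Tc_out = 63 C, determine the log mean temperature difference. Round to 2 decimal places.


dT1 = Th_in - Tc_out = 177 - 63 = 114
dT2 = Th_out - Tc_in = 85 - 13 = 72
LMTD = (dT1 - dT2) / ln(dT1/dT2)
LMTD = (114 - 72) / ln(114/72)
LMTD = 91.40 K


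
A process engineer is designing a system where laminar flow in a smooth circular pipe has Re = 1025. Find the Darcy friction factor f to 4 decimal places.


f = 64 / Re
f = 64 / 1025
f = 0.0624


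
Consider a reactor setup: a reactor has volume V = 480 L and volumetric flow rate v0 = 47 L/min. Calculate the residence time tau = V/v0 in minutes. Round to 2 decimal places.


tau = V / v0
tau = 480 / 47
tau = 10.21 min


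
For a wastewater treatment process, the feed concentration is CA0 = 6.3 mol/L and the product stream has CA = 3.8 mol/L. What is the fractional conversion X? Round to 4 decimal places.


X = (CA0 - CA) / CA0
X = (6.3 - 3.8) / 6.3
X = 2.5 / 6.3
X = 0.3968


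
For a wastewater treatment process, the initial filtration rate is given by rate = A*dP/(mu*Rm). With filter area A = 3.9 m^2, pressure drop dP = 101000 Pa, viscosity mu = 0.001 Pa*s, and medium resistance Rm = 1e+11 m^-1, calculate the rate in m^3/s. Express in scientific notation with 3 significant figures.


rate = A * dP / (mu * Rm)
rate = 3.9 * 101000 / (0.001 * 1e+11)
rate = 393900.0 / 1.000e+08
rate = 3.94e-03 m^3/s


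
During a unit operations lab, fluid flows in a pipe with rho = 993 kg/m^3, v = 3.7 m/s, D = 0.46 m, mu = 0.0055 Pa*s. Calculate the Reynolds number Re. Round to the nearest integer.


Re = rho * v * D / mu
Re = 993 * 3.7 * 0.46 / 0.0055
Re = 1690.086 / 0.0055
Re = 307288


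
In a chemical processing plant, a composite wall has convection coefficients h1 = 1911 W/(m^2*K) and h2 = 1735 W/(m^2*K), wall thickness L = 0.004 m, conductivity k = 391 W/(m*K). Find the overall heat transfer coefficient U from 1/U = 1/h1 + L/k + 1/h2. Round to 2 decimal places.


1/U = 1/h1 + L/k + 1/h2
1/U = 1/1911 + 0.004/391 + 1/1735
1/U = 0.0005232862 + 1.02302e-05 + 0.0005763689
1/U = 0.0011098853
U = 900.99 W/(m^2*K)


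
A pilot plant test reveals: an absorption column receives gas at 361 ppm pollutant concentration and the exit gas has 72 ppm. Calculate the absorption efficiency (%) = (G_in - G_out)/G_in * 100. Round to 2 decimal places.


Efficiency = (G_in - G_out) / G_in * 100%
Efficiency = (361 - 72) / 361 * 100
Efficiency = 289 / 361 * 100
Efficiency = 80.06%


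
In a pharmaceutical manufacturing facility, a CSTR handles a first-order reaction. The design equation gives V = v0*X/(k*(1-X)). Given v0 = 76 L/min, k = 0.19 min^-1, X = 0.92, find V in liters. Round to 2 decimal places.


V = v0 * X / (k * (1 - X))
V = 76 * 0.92 / (0.19 * (1 - 0.92))
V = 69.92 / (0.19 * 0.08)
V = 69.92 / 0.0152
V = 4600.00 L


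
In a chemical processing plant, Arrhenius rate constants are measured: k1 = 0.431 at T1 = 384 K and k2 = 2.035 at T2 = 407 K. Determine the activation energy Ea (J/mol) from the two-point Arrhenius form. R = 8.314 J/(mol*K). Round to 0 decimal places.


Ea = R * ln(k2/k1) / (1/T1 - 1/T2)
ln(k2/k1) = ln(2.035/0.431) = 1.552143
1/T1 - 1/T2 = 1/384 - 1/407 = 0.00014716421
Ea = 8.314 * 1.552143 / 0.00014716421
Ea = 87688 J/mol


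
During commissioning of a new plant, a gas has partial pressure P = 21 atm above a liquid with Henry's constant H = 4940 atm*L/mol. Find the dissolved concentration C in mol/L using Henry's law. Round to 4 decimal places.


C = P / H
C = 21 / 4940
C = 0.0043 mol/L


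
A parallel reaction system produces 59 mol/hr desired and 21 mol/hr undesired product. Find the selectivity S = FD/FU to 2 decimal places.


S = desired product rate / undesired product rate
S = 59 / 21
S = 2.81


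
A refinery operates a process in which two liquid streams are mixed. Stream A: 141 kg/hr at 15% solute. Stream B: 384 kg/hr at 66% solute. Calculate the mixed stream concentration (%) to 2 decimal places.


Mass balance on solute: F1*x1 + F2*x2 = F3*x3
F3 = F1 + F2 = 141 + 384 = 525 kg/hr
x3 = (F1*x1 + F2*x2)/F3
x3 = (141*0.15 + 384*0.66) / 525
x3 = 52.30%


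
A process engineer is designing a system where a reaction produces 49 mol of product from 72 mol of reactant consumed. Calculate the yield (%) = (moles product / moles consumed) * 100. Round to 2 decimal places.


Yield = (moles product / moles consumed) * 100%
Yield = (49 / 72) * 100
Yield = 0.6806 * 100
Yield = 68.06%


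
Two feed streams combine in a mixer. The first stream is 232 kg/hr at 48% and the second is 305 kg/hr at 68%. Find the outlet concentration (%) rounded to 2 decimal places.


Mass balance on solute: F1*x1 + F2*x2 = F3*x3
F3 = F1 + F2 = 232 + 305 = 537 kg/hr
x3 = (F1*x1 + F2*x2)/F3
x3 = (232*0.48 + 305*0.68) / 537
x3 = 59.36%


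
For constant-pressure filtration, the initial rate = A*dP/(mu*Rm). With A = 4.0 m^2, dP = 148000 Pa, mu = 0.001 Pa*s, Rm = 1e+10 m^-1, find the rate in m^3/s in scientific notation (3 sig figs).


rate = A * dP / (mu * Rm)
rate = 4.0 * 148000 / (0.001 * 1e+10)
rate = 592000.0 / 1.000e+07
rate = 5.92e-02 m^3/s


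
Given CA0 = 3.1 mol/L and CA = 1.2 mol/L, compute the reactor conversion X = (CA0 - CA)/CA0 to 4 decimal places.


X = (CA0 - CA) / CA0
X = (3.1 - 1.2) / 3.1
X = 1.9 / 3.1
X = 0.6129


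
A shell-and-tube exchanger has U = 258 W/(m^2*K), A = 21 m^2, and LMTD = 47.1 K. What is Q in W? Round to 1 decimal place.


Q = U * A * LMTD
Q = 258 * 21 * 47.1
Q = 255187.8 W


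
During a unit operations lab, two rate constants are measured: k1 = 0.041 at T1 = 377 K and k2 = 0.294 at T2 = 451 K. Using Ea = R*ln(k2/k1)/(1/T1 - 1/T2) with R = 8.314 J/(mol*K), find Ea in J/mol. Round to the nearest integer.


Ea = R * ln(k2/k1) / (1/T1 - 1/T2)
ln(k2/k1) = ln(0.294/0.041) = 1.9700077
1/T1 - 1/T2 = 1/377 - 1/451 = 0.000435224994
Ea = 8.314 * 1.9700077 / 0.000435224994
Ea = 37633 J/mol


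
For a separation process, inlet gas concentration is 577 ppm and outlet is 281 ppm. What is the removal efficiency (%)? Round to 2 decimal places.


Efficiency = (G_in - G_out) / G_in * 100%
Efficiency = (577 - 281) / 577 * 100
Efficiency = 296 / 577 * 100
Efficiency = 51.30%


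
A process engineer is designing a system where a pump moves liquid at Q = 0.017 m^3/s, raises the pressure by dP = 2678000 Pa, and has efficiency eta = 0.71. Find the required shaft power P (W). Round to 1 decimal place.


P = Q * dP / eta
P = 0.017 * 2678000 / 0.71
P = 45526.0 / 0.71
P = 64121.1 W


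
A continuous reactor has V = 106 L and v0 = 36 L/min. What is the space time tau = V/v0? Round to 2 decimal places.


tau = V / v0
tau = 106 / 36
tau = 2.94 min


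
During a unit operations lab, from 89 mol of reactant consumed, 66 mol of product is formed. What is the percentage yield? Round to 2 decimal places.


Yield = (moles product / moles consumed) * 100%
Yield = (66 / 89) * 100
Yield = 0.7416 * 100
Yield = 74.16%


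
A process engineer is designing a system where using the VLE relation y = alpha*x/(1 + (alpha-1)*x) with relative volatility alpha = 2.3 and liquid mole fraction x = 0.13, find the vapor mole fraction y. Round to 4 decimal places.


y = alpha*x / (1 + (alpha-1)*x)
y = 2.3*0.13 / (1 + (2.3-1)*0.13)
y = 0.299 / (1 + 0.169)
y = 0.299 / 1.169
y = 0.2558


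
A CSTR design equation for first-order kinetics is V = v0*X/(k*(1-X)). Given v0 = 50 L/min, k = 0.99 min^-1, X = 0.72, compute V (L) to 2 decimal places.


V = v0 * X / (k * (1 - X))
V = 50 * 0.72 / (0.99 * (1 - 0.72))
V = 36.0 / (0.99 * 0.28)
V = 36.0 / 0.2772
V = 129.87 L


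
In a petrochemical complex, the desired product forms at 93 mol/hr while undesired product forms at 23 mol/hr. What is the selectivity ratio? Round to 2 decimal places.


S = desired product rate / undesired product rate
S = 93 / 23
S = 4.04


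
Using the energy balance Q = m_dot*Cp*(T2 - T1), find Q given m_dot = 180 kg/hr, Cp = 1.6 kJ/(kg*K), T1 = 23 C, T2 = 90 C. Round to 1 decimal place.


Q = m_dot * Cp * (T2 - T1)
Q = 180 * 1.6 * (90 - 23)
Q = 180 * 1.6 * 67
Q = 19296.0 kJ/hr


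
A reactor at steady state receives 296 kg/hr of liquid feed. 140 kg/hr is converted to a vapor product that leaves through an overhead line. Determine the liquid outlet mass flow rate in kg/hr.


Steady-state mass balance on the main outlet: F_out = F_in - F_removed
F_out = 296 - 140
F_out = 156 kg/hr


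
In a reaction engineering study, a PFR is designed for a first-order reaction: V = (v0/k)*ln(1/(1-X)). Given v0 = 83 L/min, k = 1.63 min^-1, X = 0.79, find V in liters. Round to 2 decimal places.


V = (v0/k) * ln(1/(1-X))
V = (83/1.63) * ln(1/(1-0.79))
V = 50.920245 * ln(4.761905)
V = 50.920245 * 1.560648
V = 79.47 L


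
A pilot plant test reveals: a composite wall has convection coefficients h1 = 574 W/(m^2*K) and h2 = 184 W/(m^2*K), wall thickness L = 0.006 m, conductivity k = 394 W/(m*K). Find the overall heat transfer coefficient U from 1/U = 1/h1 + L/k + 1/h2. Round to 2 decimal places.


1/U = 1/h1 + L/k + 1/h2
1/U = 1/574 + 0.006/394 + 1/184
1/U = 0.0017421603 + 1.52284e-05 + 0.0054347826
1/U = 0.0071921713
U = 139.04 W/(m^2*K)


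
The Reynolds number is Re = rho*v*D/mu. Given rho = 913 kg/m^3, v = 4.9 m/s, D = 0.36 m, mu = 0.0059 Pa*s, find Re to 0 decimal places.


Re = rho * v * D / mu
Re = 913 * 4.9 * 0.36 / 0.0059
Re = 1610.532 / 0.0059
Re = 272972


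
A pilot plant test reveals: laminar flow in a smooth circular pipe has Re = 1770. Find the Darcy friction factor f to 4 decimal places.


f = 64 / Re
f = 64 / 1770
f = 0.0362


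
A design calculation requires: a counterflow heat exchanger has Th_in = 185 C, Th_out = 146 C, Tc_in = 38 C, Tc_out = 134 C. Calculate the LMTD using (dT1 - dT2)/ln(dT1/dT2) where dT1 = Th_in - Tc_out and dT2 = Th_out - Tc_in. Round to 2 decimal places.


dT1 = Th_in - Tc_out = 185 - 134 = 51
dT2 = Th_out - Tc_in = 146 - 38 = 108
LMTD = (dT1 - dT2) / ln(dT1/dT2)
LMTD = (51 - 108) / ln(51/108)
LMTD = 75.97 K


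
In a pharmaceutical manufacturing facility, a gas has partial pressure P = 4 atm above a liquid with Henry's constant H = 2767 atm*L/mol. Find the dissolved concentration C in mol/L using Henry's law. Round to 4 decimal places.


C = P / H
C = 4 / 2767
C = 0.0014 mol/L


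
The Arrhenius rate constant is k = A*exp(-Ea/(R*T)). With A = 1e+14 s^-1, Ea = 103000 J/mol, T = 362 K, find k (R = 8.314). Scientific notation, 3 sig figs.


k = A * exp(-Ea/(R*T))
k = 1e+14 * exp(-103000 / (8.314 * 362))
k = 1e+14 * exp(-34.223044)
k = 1.37e-01


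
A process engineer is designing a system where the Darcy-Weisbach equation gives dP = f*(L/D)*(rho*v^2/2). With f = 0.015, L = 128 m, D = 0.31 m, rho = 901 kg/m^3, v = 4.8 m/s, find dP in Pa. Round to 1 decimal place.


dP = f * (L/D) * (rho*v^2/2)
dP = 0.015 * (128/0.31) * (901*4.8^2/2)
L/D = 412.90322581
rho*v^2/2 = 901*23.04/2 = 10379.52
dP = 0.015 * 412.90322581 * 10379.52
dP = 64286.1 Pa


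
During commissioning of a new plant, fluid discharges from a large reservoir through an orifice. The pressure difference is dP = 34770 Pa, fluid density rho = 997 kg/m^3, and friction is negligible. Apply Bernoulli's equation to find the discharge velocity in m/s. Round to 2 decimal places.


v = sqrt(2*dP/rho)
v = sqrt(2*34770/997)
v = sqrt(69.749248)
v = 8.35 m/s


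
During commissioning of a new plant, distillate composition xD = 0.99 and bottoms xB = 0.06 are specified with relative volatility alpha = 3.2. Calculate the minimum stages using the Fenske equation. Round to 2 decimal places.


N_min = ln((xD*(1-xB))/(xB*(1-xD))) / ln(alpha)
Numerator inside ln: 0.9306 / 0.0006 = 1551.0
ln(1551.0) = 7.346655
ln(alpha) = ln(3.2) = 1.163151
N_min = 7.346655 / 1.163151 = 6.32


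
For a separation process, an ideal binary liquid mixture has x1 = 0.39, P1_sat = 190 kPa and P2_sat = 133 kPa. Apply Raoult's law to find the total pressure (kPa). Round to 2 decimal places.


P = x1*P1_sat + x2*P2_sat
x2 = 1 - x1 = 1 - 0.39 = 0.61
P = 0.39*190 + 0.61*133
P = 74.1 + 81.13
P = 155.23 kPa


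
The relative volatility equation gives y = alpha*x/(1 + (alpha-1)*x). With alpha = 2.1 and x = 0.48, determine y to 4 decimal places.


y = alpha*x / (1 + (alpha-1)*x)
y = 2.1*0.48 / (1 + (2.1-1)*0.48)
y = 1.008 / (1 + 0.528)
y = 1.008 / 1.528
y = 0.6597


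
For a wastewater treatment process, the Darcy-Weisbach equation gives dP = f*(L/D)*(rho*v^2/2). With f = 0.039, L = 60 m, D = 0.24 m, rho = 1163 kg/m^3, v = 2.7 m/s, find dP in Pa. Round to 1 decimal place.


dP = f * (L/D) * (rho*v^2/2)
dP = 0.039 * (60/0.24) * (1163*2.7^2/2)
L/D = 250.0
rho*v^2/2 = 1163*7.29/2 = 4239.135
dP = 0.039 * 250.0 * 4239.135
dP = 41331.6 Pa


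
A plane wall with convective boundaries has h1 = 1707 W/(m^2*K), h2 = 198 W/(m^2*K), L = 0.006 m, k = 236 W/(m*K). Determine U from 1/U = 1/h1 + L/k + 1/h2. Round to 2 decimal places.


1/U = 1/h1 + L/k + 1/h2
1/U = 1/1707 + 0.006/236 + 1/198
1/U = 0.0005858231 + 2.54237e-05 + 0.0050505051
1/U = 0.0056617519
U = 176.62 W/(m^2*K)


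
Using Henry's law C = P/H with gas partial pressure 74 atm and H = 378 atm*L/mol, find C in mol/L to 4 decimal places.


C = P / H
C = 74 / 378
C = 0.1958 mol/L


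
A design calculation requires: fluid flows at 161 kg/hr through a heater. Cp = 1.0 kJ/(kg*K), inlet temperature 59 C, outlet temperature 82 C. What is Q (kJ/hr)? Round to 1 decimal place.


Q = m_dot * Cp * (T2 - T1)
Q = 161 * 1.0 * (82 - 59)
Q = 161 * 1.0 * 23
Q = 3703.0 kJ/hr


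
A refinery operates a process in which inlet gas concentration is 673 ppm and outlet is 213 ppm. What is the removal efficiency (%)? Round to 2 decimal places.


Efficiency = (G_in - G_out) / G_in * 100%
Efficiency = (673 - 213) / 673 * 100
Efficiency = 460 / 673 * 100
Efficiency = 68.35%


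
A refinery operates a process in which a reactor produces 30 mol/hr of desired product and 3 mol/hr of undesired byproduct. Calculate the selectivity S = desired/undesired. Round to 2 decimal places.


S = desired product rate / undesired product rate
S = 30 / 3
S = 10.00


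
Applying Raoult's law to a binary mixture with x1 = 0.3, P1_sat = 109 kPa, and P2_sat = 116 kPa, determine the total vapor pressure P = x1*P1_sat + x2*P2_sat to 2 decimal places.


P = x1*P1_sat + x2*P2_sat
x2 = 1 - x1 = 1 - 0.3 = 0.7
P = 0.3*109 + 0.7*116
P = 32.7 + 81.2
P = 113.90 kPa


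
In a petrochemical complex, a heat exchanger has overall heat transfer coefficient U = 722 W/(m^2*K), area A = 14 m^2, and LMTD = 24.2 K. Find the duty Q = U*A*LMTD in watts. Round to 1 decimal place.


Q = U * A * LMTD
Q = 722 * 14 * 24.2
Q = 244613.6 W


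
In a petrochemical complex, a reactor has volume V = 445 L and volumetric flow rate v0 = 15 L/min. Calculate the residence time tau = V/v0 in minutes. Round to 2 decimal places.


tau = V / v0
tau = 445 / 15
tau = 29.67 min


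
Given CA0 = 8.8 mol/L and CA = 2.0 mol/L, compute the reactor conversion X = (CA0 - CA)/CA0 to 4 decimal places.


X = (CA0 - CA) / CA0
X = (8.8 - 2.0) / 8.8
X = 6.8 / 8.8
X = 0.7727


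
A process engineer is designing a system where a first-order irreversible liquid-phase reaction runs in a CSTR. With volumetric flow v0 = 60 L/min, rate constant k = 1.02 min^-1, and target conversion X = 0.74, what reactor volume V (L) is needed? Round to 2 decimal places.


V = v0 * X / (k * (1 - X))
V = 60 * 0.74 / (1.02 * (1 - 0.74))
V = 44.4 / (1.02 * 0.26)
V = 44.4 / 0.2652
V = 167.42 L


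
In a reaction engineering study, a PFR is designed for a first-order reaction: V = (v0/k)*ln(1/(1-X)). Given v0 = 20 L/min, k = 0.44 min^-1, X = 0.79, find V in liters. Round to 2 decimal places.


V = (v0/k) * ln(1/(1-X))
V = (20/0.44) * ln(1/(1-0.79))
V = 45.454545 * ln(4.761905)
V = 45.454545 * 1.560648
V = 70.94 L


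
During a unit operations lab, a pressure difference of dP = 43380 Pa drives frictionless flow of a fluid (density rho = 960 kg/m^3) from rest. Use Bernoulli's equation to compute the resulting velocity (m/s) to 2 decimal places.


v = sqrt(2*dP/rho)
v = sqrt(2*43380/960)
v = sqrt(90.375)
v = 9.51 m/s


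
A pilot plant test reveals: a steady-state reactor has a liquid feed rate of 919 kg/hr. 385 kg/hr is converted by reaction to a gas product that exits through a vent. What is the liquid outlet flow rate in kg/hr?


Steady-state mass balance on the main outlet: F_out = F_in - F_removed
F_out = 919 - 385
F_out = 534 kg/hr


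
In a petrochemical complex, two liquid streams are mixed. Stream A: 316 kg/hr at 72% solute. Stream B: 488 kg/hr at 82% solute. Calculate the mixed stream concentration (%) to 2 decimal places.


Mass balance on solute: F1*x1 + F2*x2 = F3*x3
F3 = F1 + F2 = 316 + 488 = 804 kg/hr
x3 = (F1*x1 + F2*x2)/F3
x3 = (316*0.72 + 488*0.82) / 804
x3 = 78.07%


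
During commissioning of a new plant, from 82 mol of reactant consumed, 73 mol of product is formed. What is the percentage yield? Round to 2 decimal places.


Yield = (moles product / moles consumed) * 100%
Yield = (73 / 82) * 100
Yield = 0.8902 * 100
Yield = 89.02%


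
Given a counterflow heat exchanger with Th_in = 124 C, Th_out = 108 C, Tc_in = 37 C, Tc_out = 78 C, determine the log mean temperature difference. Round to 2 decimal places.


dT1 = Th_in - Tc_out = 124 - 78 = 46
dT2 = Th_out - Tc_in = 108 - 37 = 71
LMTD = (dT1 - dT2) / ln(dT1/dT2)
LMTD = (46 - 71) / ln(46/71)
LMTD = 57.60 K


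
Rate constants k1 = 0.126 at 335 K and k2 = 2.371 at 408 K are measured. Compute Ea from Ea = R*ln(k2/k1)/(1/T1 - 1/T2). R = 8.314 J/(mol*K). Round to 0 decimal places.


Ea = R * ln(k2/k1) / (1/T1 - 1/T2)
ln(k2/k1) = ln(2.371/0.126) = 2.9347852
1/T1 - 1/T2 = 1/335 - 1/408 = 0.000534094235
Ea = 8.314 * 2.9347852 / 0.000534094235
Ea = 45684 J/mol


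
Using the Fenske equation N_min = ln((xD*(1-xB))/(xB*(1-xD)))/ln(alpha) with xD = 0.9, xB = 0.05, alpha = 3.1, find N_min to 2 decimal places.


N_min = ln((xD*(1-xB))/(xB*(1-xD))) / ln(alpha)
Numerator inside ln: 0.855 / 0.005 = 171.0
ln(171.0) = 5.141664
ln(alpha) = ln(3.1) = 1.131402
N_min = 5.141664 / 1.131402 = 4.54


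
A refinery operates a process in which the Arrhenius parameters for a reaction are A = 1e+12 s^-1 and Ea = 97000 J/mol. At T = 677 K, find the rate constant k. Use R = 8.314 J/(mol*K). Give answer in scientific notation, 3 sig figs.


k = A * exp(-Ea/(R*T))
k = 1e+12 * exp(-97000 / (8.314 * 677))
k = 1e+12 * exp(-17.233482)
k = 3.28e+04


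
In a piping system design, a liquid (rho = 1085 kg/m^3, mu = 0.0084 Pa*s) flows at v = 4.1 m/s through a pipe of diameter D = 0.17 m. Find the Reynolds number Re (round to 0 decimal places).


Re = rho * v * D / mu
Re = 1085 * 4.1 * 0.17 / 0.0084
Re = 756.245 / 0.0084
Re = 90029


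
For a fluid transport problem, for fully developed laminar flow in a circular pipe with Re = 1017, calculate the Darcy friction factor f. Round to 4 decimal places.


f = 64 / Re
f = 64 / 1017
f = 0.0629


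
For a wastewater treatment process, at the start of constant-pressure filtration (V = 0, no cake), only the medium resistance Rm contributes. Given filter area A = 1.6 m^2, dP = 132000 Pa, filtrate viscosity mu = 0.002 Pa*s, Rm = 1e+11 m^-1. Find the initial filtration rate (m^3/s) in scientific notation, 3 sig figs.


rate = A * dP / (mu * Rm)
rate = 1.6 * 132000 / (0.002 * 1e+11)
rate = 211200.0 / 2.000e+08
rate = 1.06e-03 m^3/s


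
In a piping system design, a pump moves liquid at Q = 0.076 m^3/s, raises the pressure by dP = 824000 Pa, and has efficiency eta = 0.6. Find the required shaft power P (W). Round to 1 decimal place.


P = Q * dP / eta
P = 0.076 * 824000 / 0.6
P = 62624.0 / 0.6
P = 104373.3 W


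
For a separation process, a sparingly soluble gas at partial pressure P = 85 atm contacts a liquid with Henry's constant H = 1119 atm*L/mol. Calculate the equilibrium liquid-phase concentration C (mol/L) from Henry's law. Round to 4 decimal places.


C = P / H
C = 85 / 1119
C = 0.0760 mol/L


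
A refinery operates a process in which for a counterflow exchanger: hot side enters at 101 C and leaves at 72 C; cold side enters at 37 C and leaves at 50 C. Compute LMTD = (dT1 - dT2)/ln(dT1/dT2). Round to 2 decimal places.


dT1 = Th_in - Tc_out = 101 - 50 = 51
dT2 = Th_out - Tc_in = 72 - 37 = 35
LMTD = (dT1 - dT2) / ln(dT1/dT2)
LMTD = (51 - 35) / ln(51/35)
LMTD = 42.50 K


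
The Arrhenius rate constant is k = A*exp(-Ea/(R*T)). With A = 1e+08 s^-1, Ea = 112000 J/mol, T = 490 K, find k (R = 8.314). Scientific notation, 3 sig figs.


k = A * exp(-Ea/(R*T))
k = 1e+08 * exp(-112000 / (8.314 * 490))
k = 1e+08 * exp(-27.492354)
k = 1.15e-04


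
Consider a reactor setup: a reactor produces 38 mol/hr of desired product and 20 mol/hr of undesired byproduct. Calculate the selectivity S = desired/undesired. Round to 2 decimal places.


S = desired product rate / undesired product rate
S = 38 / 20
S = 1.90


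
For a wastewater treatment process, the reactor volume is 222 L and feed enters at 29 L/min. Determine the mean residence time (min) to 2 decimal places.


tau = V / v0
tau = 222 / 29
tau = 7.66 min


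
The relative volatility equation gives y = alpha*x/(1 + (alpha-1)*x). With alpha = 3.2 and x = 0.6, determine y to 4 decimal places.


y = alpha*x / (1 + (alpha-1)*x)
y = 3.2*0.6 / (1 + (3.2-1)*0.6)
y = 1.92 / (1 + 1.32)
y = 1.92 / 2.32
y = 0.8276


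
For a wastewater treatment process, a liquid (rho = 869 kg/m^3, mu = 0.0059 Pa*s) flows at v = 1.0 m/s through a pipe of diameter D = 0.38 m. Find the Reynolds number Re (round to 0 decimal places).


Re = rho * v * D / mu
Re = 869 * 1.0 * 0.38 / 0.0059
Re = 330.22 / 0.0059
Re = 55969


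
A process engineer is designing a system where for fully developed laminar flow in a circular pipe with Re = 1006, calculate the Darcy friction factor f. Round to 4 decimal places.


f = 64 / Re
f = 64 / 1006
f = 0.0636


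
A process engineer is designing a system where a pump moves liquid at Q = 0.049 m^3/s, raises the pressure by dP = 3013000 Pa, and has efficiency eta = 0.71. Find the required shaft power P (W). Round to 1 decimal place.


P = Q * dP / eta
P = 0.049 * 3013000 / 0.71
P = 147637.0 / 0.71
P = 207939.4 W


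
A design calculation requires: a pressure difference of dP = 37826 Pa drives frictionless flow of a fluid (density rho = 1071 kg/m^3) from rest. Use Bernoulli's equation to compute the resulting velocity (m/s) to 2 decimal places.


v = sqrt(2*dP/rho)
v = sqrt(2*37826/1071)
v = sqrt(70.636788)
v = 8.40 m/s


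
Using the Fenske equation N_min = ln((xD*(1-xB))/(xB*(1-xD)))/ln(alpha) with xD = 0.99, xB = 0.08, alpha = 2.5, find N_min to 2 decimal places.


N_min = ln((xD*(1-xB))/(xB*(1-xD))) / ln(alpha)
Numerator inside ln: 0.9108 / 0.0008 = 1138.5
ln(1138.5) = 7.037467
ln(alpha) = ln(2.5) = 0.916291
N_min = 7.037467 / 0.916291 = 7.68


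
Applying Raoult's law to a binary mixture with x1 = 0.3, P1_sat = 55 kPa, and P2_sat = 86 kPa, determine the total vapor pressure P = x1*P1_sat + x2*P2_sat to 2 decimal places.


P = x1*P1_sat + x2*P2_sat
x2 = 1 - x1 = 1 - 0.3 = 0.7
P = 0.3*55 + 0.7*86
P = 16.5 + 60.2
P = 76.70 kPa


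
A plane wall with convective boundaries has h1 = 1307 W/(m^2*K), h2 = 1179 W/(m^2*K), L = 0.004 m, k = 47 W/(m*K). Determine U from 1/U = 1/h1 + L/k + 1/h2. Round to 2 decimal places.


1/U = 1/h1 + L/k + 1/h2
1/U = 1/1307 + 0.004/47 + 1/1179
1/U = 0.0007651109 + 8.51064e-05 + 0.0008481764
1/U = 0.0016983937
U = 588.79 W/(m^2*K)


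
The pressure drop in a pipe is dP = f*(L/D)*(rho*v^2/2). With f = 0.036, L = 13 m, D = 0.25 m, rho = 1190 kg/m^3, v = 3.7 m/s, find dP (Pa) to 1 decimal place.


dP = f * (L/D) * (rho*v^2/2)
dP = 0.036 * (13/0.25) * (1190*3.7^2/2)
L/D = 52.0
rho*v^2/2 = 1190*13.69/2 = 8145.55
dP = 0.036 * 52.0 * 8145.55
dP = 15248.5 Pa


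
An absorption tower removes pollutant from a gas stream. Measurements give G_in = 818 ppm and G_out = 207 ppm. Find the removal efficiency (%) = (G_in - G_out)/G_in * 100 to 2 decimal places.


Efficiency = (G_in - G_out) / G_in * 100%
Efficiency = (818 - 207) / 818 * 100
Efficiency = 611 / 818 * 100
Efficiency = 74.69%


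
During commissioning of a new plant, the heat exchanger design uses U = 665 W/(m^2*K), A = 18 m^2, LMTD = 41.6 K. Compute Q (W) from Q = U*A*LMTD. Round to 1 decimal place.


Q = U * A * LMTD
Q = 665 * 18 * 41.6
Q = 497952.0 W


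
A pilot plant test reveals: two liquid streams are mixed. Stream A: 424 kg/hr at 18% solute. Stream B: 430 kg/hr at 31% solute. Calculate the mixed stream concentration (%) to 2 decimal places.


Mass balance on solute: F1*x1 + F2*x2 = F3*x3
F3 = F1 + F2 = 424 + 430 = 854 kg/hr
x3 = (F1*x1 + F2*x2)/F3
x3 = (424*0.18 + 430*0.31) / 854
x3 = 24.55%


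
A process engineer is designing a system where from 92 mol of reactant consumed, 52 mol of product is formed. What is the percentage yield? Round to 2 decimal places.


Yield = (moles product / moles consumed) * 100%
Yield = (52 / 92) * 100
Yield = 0.5652 * 100
Yield = 56.52%


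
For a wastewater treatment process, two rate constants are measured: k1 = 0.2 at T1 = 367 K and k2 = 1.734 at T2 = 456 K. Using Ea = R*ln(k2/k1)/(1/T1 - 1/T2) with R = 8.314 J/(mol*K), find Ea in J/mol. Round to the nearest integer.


Ea = R * ln(k2/k1) / (1/T1 - 1/T2)
ln(k2/k1) = ln(1.734/0.2) = 2.1598688
1/T1 - 1/T2 = 1/367 - 1/456 = 0.000531813184
Ea = 8.314 * 2.1598688 / 0.000531813184
Ea = 33766 J/mol


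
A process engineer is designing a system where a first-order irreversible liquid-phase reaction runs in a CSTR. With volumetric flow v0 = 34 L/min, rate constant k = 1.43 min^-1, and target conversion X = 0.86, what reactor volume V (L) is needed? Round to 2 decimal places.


V = v0 * X / (k * (1 - X))
V = 34 * 0.86 / (1.43 * (1 - 0.86))
V = 29.24 / (1.43 * 0.14)
V = 29.24 / 0.2002
V = 146.05 L


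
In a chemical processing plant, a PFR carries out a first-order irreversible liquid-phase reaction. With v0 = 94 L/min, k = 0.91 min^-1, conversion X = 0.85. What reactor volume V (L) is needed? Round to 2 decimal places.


V = (v0/k) * ln(1/(1-X))
V = (94/0.91) * ln(1/(1-0.85))
V = 103.296703 * ln(6.666667)
V = 103.296703 * 1.89712
V = 195.97 L


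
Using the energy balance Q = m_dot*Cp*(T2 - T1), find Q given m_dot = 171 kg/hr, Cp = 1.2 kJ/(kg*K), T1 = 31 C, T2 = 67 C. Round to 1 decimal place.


Q = m_dot * Cp * (T2 - T1)
Q = 171 * 1.2 * (67 - 31)
Q = 171 * 1.2 * 36
Q = 7387.2 kJ/hr


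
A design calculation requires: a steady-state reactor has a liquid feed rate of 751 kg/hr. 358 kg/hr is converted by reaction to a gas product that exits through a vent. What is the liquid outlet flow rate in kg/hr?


Steady-state mass balance on the main outlet: F_out = F_in - F_removed
F_out = 751 - 358
F_out = 393 kg/hr


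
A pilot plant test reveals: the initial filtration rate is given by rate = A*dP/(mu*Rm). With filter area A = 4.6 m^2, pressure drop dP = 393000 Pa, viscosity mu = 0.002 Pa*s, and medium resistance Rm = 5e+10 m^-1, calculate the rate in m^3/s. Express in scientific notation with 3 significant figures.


rate = A * dP / (mu * Rm)
rate = 4.6 * 393000 / (0.002 * 5e+10)
rate = 1807800.0 / 1.000e+08
rate = 1.81e-02 m^3/s


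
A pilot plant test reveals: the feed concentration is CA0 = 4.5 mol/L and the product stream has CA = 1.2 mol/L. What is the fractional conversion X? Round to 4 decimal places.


X = (CA0 - CA) / CA0
X = (4.5 - 1.2) / 4.5
X = 3.3 / 4.5
X = 0.7333


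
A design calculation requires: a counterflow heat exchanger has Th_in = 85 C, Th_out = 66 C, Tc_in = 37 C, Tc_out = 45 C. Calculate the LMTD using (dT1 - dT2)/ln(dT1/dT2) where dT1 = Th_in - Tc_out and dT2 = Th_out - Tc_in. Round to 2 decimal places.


dT1 = Th_in - Tc_out = 85 - 45 = 40
dT2 = Th_out - Tc_in = 66 - 37 = 29
LMTD = (dT1 - dT2) / ln(dT1/dT2)
LMTD = (40 - 29) / ln(40/29)
LMTD = 34.21 K


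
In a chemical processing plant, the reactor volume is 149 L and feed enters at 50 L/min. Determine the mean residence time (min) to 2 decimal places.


tau = V / v0
tau = 149 / 50
tau = 2.98 min


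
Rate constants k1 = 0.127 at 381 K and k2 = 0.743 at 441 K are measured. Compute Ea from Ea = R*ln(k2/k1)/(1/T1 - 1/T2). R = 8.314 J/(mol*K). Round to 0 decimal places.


Ea = R * ln(k2/k1) / (1/T1 - 1/T2)
ln(k2/k1) = ln(0.743/0.127) = 1.766509
1/T1 - 1/T2 = 1/381 - 1/441 = 0.00035709822
Ea = 8.314 * 1.766509 / 0.00035709822
Ea = 41128 J/mol


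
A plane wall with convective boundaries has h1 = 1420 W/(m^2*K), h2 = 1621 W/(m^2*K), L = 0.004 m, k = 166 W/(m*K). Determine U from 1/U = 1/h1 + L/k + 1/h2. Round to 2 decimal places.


1/U = 1/h1 + L/k + 1/h2
1/U = 1/1420 + 0.004/166 + 1/1621
1/U = 0.0007042254 + 2.40964e-05 + 0.0006169031
1/U = 0.0013452249
U = 743.37 W/(m^2*K)


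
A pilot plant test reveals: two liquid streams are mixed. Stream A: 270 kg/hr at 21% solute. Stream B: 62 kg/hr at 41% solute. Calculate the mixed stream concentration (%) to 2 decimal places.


Mass balance on solute: F1*x1 + F2*x2 = F3*x3
F3 = F1 + F2 = 270 + 62 = 332 kg/hr
x3 = (F1*x1 + F2*x2)/F3
x3 = (270*0.21 + 62*0.41) / 332
x3 = 24.73%


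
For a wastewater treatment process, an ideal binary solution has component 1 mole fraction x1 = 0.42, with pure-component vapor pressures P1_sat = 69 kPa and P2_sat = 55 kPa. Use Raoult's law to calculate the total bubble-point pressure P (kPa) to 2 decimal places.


P = x1*P1_sat + x2*P2_sat
x2 = 1 - x1 = 1 - 0.42 = 0.58
P = 0.42*69 + 0.58*55
P = 28.98 + 31.9
P = 60.88 kPa


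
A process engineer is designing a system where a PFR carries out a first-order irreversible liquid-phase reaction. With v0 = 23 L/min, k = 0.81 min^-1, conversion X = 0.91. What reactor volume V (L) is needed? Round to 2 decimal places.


V = (v0/k) * ln(1/(1-X))
V = (23/0.81) * ln(1/(1-0.91))
V = 28.395062 * ln(11.111111)
V = 28.395062 * 2.407946
V = 68.37 L


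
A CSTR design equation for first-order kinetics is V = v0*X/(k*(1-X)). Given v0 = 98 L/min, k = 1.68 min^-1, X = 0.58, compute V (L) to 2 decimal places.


V = v0 * X / (k * (1 - X))
V = 98 * 0.58 / (1.68 * (1 - 0.58))
V = 56.84 / (1.68 * 0.42)
V = 56.84 / 0.7056
V = 80.56 L


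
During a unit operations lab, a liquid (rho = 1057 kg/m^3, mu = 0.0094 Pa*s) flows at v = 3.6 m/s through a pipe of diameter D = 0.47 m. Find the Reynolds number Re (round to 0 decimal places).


Re = rho * v * D / mu
Re = 1057 * 3.6 * 0.47 / 0.0094
Re = 1788.444 / 0.0094
Re = 190260


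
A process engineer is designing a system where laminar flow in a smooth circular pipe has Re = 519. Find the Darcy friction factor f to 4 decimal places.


f = 64 / Re
f = 64 / 519
f = 0.1233


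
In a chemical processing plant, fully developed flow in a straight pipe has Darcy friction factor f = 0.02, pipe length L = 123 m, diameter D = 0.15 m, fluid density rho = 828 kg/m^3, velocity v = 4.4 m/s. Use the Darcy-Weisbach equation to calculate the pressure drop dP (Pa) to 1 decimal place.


dP = f * (L/D) * (rho*v^2/2)
dP = 0.02 * (123/0.15) * (828*4.4^2/2)
L/D = 820.0
rho*v^2/2 = 828*19.36/2 = 8015.04
dP = 0.02 * 820.0 * 8015.04
dP = 131446.7 Pa


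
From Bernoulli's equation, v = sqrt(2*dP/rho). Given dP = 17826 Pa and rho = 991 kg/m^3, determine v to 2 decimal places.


v = sqrt(2*dP/rho)
v = sqrt(2*17826/991)
v = sqrt(35.975782)
v = 6.00 m/s


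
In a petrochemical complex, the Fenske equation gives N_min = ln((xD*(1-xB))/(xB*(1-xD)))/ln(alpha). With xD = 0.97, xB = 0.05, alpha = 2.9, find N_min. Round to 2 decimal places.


N_min = ln((xD*(1-xB))/(xB*(1-xD))) / ln(alpha)
Numerator inside ln: 0.9215 / 0.0015 = 614.333333
ln(614.333333) = 6.420538
ln(alpha) = ln(2.9) = 1.064711
N_min = 6.420538 / 1.064711 = 6.03


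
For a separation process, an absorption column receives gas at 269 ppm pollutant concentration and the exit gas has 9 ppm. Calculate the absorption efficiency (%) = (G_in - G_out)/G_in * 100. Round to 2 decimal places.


Efficiency = (G_in - G_out) / G_in * 100%
Efficiency = (269 - 9) / 269 * 100
Efficiency = 260 / 269 * 100
Efficiency = 96.65%


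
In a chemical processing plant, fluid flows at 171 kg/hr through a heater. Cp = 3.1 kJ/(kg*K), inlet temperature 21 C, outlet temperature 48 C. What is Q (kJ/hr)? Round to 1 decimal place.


Q = m_dot * Cp * (T2 - T1)
Q = 171 * 3.1 * (48 - 21)
Q = 171 * 3.1 * 27
Q = 14312.7 kJ/hr


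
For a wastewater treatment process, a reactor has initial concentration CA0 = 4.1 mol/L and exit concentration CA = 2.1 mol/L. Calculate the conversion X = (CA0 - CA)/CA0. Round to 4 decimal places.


X = (CA0 - CA) / CA0
X = (4.1 - 2.1) / 4.1
X = 2.0 / 4.1
X = 0.4878


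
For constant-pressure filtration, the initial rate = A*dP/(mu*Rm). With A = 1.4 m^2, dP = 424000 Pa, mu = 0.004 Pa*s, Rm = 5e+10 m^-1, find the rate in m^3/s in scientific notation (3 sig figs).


rate = A * dP / (mu * Rm)
rate = 1.4 * 424000 / (0.004 * 5e+10)
rate = 593600.0 / 2.000e+08
rate = 2.97e-03 m^3/s


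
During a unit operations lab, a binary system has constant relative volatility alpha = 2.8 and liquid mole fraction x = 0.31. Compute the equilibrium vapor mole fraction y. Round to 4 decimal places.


y = alpha*x / (1 + (alpha-1)*x)
y = 2.8*0.31 / (1 + (2.8-1)*0.31)
y = 0.868 / (1 + 0.558)
y = 0.868 / 1.558
y = 0.5571


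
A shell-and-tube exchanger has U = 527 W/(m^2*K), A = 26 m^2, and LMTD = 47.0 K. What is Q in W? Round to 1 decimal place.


Q = U * A * LMTD
Q = 527 * 26 * 47.0
Q = 643994.0 W


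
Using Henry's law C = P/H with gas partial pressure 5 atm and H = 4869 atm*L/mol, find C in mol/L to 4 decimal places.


C = P / H
C = 5 / 4869
C = 0.0010 mol/L


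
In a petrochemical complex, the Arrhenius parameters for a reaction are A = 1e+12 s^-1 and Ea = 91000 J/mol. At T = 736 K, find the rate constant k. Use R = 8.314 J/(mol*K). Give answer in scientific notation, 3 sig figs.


k = A * exp(-Ea/(R*T))
k = 1e+12 * exp(-91000 / (8.314 * 736))
k = 1e+12 * exp(-14.871458)
k = 3.48e+05


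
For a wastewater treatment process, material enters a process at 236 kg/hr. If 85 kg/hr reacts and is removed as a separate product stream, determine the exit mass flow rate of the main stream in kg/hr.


Steady-state mass balance on the main outlet: F_out = F_in - F_removed
F_out = 236 - 85
F_out = 151 kg/hr


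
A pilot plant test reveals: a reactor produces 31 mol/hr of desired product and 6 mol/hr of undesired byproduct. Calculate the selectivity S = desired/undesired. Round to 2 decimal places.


S = desired product rate / undesired product rate
S = 31 / 6
S = 5.17


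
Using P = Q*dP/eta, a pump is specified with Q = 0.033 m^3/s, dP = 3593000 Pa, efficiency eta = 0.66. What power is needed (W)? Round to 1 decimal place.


P = Q * dP / eta
P = 0.033 * 3593000 / 0.66
P = 118569.0 / 0.66
P = 179650.0 W


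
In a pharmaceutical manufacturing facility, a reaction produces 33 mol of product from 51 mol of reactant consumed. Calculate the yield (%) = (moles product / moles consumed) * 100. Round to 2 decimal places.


Yield = (moles product / moles consumed) * 100%
Yield = (33 / 51) * 100
Yield = 0.6471 * 100
Yield = 64.71%


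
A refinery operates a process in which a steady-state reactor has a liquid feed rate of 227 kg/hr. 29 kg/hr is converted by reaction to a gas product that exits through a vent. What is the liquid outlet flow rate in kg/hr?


Steady-state mass balance on the main outlet: F_out = F_in - F_removed
F_out = 227 - 29
F_out = 198 kg/hr


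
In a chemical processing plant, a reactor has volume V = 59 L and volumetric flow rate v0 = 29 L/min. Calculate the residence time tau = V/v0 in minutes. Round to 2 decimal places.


tau = V / v0
tau = 59 / 29
tau = 2.03 min


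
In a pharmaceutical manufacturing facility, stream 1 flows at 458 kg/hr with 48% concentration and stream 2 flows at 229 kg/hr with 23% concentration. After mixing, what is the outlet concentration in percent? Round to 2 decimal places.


Mass balance on solute: F1*x1 + F2*x2 = F3*x3
F3 = F1 + F2 = 458 + 229 = 687 kg/hr
x3 = (F1*x1 + F2*x2)/F3
x3 = (458*0.48 + 229*0.23) / 687
x3 = 39.67%


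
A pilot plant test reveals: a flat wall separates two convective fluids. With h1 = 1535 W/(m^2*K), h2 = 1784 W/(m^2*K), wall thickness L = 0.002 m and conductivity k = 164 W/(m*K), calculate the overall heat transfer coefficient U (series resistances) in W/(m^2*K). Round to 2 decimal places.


1/U = 1/h1 + L/k + 1/h2
1/U = 1/1535 + 0.002/164 + 1/1784
1/U = 0.0006514658 + 1.21951e-05 + 0.0005605381
1/U = 0.001224199
U = 816.86 W/(m^2*K)


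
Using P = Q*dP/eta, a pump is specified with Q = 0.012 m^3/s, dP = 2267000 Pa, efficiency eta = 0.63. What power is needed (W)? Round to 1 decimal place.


P = Q * dP / eta
P = 0.012 * 2267000 / 0.63
P = 27204.0 / 0.63
P = 43181.0 W


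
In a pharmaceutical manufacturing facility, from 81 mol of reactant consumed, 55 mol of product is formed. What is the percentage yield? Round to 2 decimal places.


Yield = (moles product / moles consumed) * 100%
Yield = (55 / 81) * 100
Yield = 0.679 * 100
Yield = 67.90%


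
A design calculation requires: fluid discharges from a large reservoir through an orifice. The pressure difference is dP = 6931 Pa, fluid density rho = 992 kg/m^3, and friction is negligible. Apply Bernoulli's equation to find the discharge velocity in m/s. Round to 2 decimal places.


v = sqrt(2*dP/rho)
v = sqrt(2*6931/992)
v = sqrt(13.97379)
v = 3.74 m/s


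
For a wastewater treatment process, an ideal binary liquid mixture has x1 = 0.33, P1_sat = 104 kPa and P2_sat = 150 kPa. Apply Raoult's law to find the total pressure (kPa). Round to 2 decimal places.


P = x1*P1_sat + x2*P2_sat
x2 = 1 - x1 = 1 - 0.33 = 0.67
P = 0.33*104 + 0.67*150
P = 34.32 + 100.5
P = 134.82 kPa


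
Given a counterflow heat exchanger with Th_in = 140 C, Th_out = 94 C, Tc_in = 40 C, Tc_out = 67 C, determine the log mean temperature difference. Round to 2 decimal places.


dT1 = Th_in - Tc_out = 140 - 67 = 73
dT2 = Th_out - Tc_in = 94 - 40 = 54
LMTD = (dT1 - dT2) / ln(dT1/dT2)
LMTD = (73 - 54) / ln(73/54)
LMTD = 63.02 K


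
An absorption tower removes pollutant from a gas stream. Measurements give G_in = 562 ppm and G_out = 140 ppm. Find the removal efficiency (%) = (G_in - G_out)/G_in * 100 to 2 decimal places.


Efficiency = (G_in - G_out) / G_in * 100%
Efficiency = (562 - 140) / 562 * 100
Efficiency = 422 / 562 * 100
Efficiency = 75.09%


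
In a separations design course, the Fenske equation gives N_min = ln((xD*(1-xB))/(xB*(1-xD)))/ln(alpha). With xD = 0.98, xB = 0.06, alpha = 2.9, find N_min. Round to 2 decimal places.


N_min = ln((xD*(1-xB))/(xB*(1-xD))) / ln(alpha)
Numerator inside ln: 0.9212 / 0.0012 = 767.666667
ln(767.666667) = 6.643356
ln(alpha) = ln(2.9) = 1.064711
N_min = 6.643356 / 1.064711 = 6.24
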